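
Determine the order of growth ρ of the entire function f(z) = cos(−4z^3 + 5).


Write cos(w) = (e^{iw} ± e^{−iw})/(2 or 2i), so |cos(w)| ≤ e^{|w|}. With w = −4z^3 + 5, |w| ≤ 4r^3 + 5 on |z|=r, giving M(r) ≤ e^{4r^3 + 5} and ρ ≤ 3. For the lower bound, choose z on |z|=r with -4z^3 purely imaginary of modulus 4r^3; then |cos(−4z^3 + 5)| grows like e^{4r^3}/2, so ρ ≥ 3. Hence ρ = 3.
Therefore ρ = 3.

Order ρ = 3.


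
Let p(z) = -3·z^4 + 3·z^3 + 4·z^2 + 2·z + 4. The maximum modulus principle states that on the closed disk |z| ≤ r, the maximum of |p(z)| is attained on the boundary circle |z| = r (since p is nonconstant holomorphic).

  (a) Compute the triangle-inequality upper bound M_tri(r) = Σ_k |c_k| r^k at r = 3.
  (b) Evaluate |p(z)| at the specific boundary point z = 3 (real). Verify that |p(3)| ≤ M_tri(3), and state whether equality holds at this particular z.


Coefficients: c_0 = 4, c_1 = 2, c_2 = 4, c_3 = 3, c_4 = -3. Radius r = 3.
Part (a). Triangle bound: M_tri(r) = Σ_k |c_k| r^k
  = |4|·3^0 + |2|·3^1 + |4|·3^2 + |3|·3^3 + |-3|·3^4
  = 4 + 6 + 36 + 81 + 243 = 370.
This bounds M(r) := max_{|z|=r} |p(z)| from above; equality holds iff all terms c_k z^k can be made to align in phase at a single z on |z|=r.
Part (b). At z = 3 (real, on the circle |z| = r):
  p(3) = (4)·3^0 + (2)·3^1 + (4)·3^2 + (3)·3^3 + (-3)·3^4 = -116.
  |p(3)| = 116.
Check: |p(3)| = 116 ≤ 370 = M_tri(3). ✓ Equality does not hold at z = 3 (the coefficients have mixed signs, so the terms do not all align in phase there).

M_tri(3) = 370; |p(3)| = 116; equality at z=3: no.


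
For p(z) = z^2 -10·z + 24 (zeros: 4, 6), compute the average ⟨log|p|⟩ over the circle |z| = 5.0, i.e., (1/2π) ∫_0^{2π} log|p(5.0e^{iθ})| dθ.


Zeros: 4, 6; r = 5.0.
Inside |z| < r: 4. Outside (|z| ≥ r): 6.
p(0) = 24, so log|p(0)| = log(24) = 3.1781.
Apply Jensen: I(r) = log|p(0)| + Σ_k log(r/|z_k|), summed over zeros inside |z| < r.
  log(r/|z_k|) for z_k = 4: log(5.0/4) = 0.2231
  Outside zeros (6) contribute nothing to the Jensen sum.
Sum over inside zeros: 0.2231.
I(r) = log|p(0)| + (inside sum) = 3.1781 + 0.2231 = 3.4012.
Note: since some zeros are outside |z| ≤ r, the simplified n·log(r) form does NOT apply — only the inside zeros contribute.

I(r) ≈ 3.4012.


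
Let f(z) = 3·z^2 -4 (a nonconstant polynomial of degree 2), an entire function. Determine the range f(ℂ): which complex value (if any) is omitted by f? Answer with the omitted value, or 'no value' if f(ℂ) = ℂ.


Little Picard bounds the complement of f(ℂ) to at most one point.
For every w ∈ ℂ, the equation p(z) − w = 0 is a nonconstant polynomial in z and hence has at least one root by the fundamental theorem of algebra. So p is surjective onto ℂ, omitting no value.

Omitted value: no value.


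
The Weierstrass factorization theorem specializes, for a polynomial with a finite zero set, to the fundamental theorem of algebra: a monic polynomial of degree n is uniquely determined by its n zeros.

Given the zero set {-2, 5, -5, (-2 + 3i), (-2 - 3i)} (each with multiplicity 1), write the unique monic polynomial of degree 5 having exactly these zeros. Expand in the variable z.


The polynomial is p(z) = ∏_{α ∈ S} (z − α), where S = {-2, 5, -5, (-2 + 3i), (-2 - 3i)}.
Expanding the product yields: p(z) = z^5 + 6·z^4 -4·z^3 -124·z^2 -525·z -650.
Note conjugate pairs combine to real quadratics: (z − (-2+3i))(z − (-2−3i)) = z² + 4z + 13.
The resulting polynomial has degree 5 and real coefficients as required.

p(z) = z^5 + 6·z^4 -4·z^3 -124·z^2 -525·z -650.


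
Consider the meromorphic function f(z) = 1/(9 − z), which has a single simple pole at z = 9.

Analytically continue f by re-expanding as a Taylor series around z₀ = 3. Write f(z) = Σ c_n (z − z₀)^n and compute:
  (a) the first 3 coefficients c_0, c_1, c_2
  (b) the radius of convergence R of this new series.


Let w = z − z₀, so z = z₀ + w.
Then 9 − z = 9 − (z₀ + w) = (9 − z₀) − w = 6 − w.
f(z) = 1/(6 − w) = (1/(6)) · 1/(1 − w/(6)) = Σ_{n≥0} w^n / (6)^(n+1).
So c_n = 1/(6)^(n+1):
  c_0 = 1/(6)^1 = 1/6.
  c_1 = 1/(6)^2 = 1/36.
  c_2 = 1/(6)^3 = 1/216.
The series is valid for |w/d| < 1, i.e. |z − z₀| < |d|.
Radius of convergence: R = |9 − z₀| = |6| = 6 (distance from z₀ to the singularity z = 9).

c_0 = 1/6, c_1 = 1/36, c_2 = 1/216; R = 6.


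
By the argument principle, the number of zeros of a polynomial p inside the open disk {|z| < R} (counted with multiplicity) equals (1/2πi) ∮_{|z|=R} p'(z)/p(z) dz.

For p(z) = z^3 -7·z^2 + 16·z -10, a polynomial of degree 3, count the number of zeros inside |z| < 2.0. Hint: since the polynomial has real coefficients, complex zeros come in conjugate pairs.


The zeros of p are: 1, (3 + 1i), (3 - 1i).
Their magnitudes are: 1, 3.162, 3.162.
Zeros with |z| < R = 2.0: 1.
Count = 1.
By the argument principle, (1/2πi) ∮_{|z|=R} p'(z)/p(z) dz equals exactly this count.

Number of zeros inside |z| < 2.0: 1.


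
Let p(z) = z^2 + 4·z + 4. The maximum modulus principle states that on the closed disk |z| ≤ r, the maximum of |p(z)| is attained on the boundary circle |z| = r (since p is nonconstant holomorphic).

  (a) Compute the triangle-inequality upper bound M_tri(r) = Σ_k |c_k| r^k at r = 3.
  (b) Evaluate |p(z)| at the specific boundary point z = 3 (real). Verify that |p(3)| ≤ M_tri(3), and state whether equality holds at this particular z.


Coefficients: c_0 = 4, c_1 = 4, c_2 = 1. Radius r = 3.
Part (a). Triangle bound: M_tri(r) = Σ_k |c_k| r^k
  = |4|·3^0 + |4|·3^1 + |1|·3^2
  = 4 + 12 + 9 = 25.
This bounds M(r) := max_{|z|=r} |p(z)| from above; equality holds iff all terms c_k z^k can be made to align in phase at a single z on |z|=r.
Part (b). At z = 3 (real, on the circle |z| = r):
  p(3) = (4)·3^0 + (4)·3^1 + (1)·3^2 = 25.
  |p(3)| = 25.
Since all nonzero coefficients share the same sign, |p(3)| = 25 = M_tri(3); the triangle bound is attained at z = 3, so in fact M(r) = 25.

M_tri(3) = 25; |p(3)| = 25; equality at z=3: yes.


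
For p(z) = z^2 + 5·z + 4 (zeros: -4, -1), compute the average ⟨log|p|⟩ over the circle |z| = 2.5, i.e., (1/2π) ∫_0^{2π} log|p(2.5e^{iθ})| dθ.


Zeros: -4, -1; r = 2.5.
Inside |z| < r: -1. Outside (|z| ≥ r): -4.
p(0) = 4, so log|p(0)| = log(4) = 1.3863.
Apply Jensen: I(r) = log|p(0)| + Σ_k log(r/|z_k|), summed over zeros inside |z| < r.
  log(r/|z_k|) for z_k = -1: log(2.5/1) = 0.9163
  Outside zeros (-4) contribute nothing to the Jensen sum.
Sum over inside zeros: 0.9163.
I(r) = log|p(0)| + (inside sum) = 1.3863 + 0.9163 = 2.3026.
Note: since some zeros are outside |z| ≤ r, the simplified n·log(r) form does NOT apply — only the inside zeros contribute.

I(r) ≈ 2.3026.


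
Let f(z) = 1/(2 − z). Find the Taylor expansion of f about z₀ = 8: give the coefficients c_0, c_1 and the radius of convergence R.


Let w = z − z₀, so z = z₀ + w.
Then 2 − z = 2 − (z₀ + w) = (2 − z₀) − w = -6 − w.
f(z) = 1/(-6 − w) = (1/(-6)) · 1/(1 − w/(-6)) = Σ_{n≥0} w^n / (-6)^(n+1).
So c_n = 1/(-6)^(n+1):
  c_0 = 1/(-6)^1 = -1/6.
  c_1 = 1/(-6)^2 = 1/36.
The series is valid for |w/d| < 1, i.e. |z − z₀| < |d|.
Radius of convergence: R = |2 − z₀| = |-6| = 6 (distance from z₀ to the singularity z = 2).

c_0 = -1/6, c_1 = 1/36; R = 6.


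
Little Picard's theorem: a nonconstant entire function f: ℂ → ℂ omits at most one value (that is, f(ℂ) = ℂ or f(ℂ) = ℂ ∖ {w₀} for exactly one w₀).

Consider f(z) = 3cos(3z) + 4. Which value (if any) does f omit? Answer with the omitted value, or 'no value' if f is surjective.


Little Picard bounds the complement of f(ℂ) to at most one point.
cos is entire and surjective onto ℂ: for every w ∈ ℂ, cos(ζ) = w has a solution ζ ∈ ℂ (e.g., via the complex inverse arccos). With ζ = 3z this gives z = ζ/(3). Then 3·cos(3z) takes every value in 3·ℂ = ℂ, and adding 4 is a bijection of ℂ. So f is surjective and omits no value. (Note: only on the real line is cos bounded by [−1, 1].)

Omitted value: no value.


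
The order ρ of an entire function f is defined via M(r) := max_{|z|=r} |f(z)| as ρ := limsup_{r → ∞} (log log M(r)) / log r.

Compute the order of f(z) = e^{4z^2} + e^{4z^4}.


Each summand is entire of order 2 and 4 respectively (as in the single-exponential case). The order of a sum is at most the max of the orders, so ρ ≤ 4. For the lower bound: on |z|=r choose arg z so that 4z^4 is real positive; then |e^{4z^4}| = e^{4r^4} while |e^{4z^2}| ≤ e^{4r^2} = o(e^{4r^4}). So |f| ≥ e^{4r^4}(1 − o(1)) and ρ ≥ 4. Hence ρ = max(2, 4) = 4.
Therefore ρ = 4.

Order ρ = 4.


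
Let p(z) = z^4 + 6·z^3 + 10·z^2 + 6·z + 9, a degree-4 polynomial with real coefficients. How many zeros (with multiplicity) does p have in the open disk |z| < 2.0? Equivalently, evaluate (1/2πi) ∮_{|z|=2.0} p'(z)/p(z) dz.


The zeros of p are: -3, (0 + 1i), (0 - 1i), -3.
Their magnitudes are: 3, 1, 1, 3.
Zeros with |z| < R = 2.0: (0 + 1i), (0 - 1i).
Count = 2.
By the argument principle, (1/2πi) ∮_{|z|=R} p'(z)/p(z) dz equals exactly this count.

Number of zeros inside |z| < 2.0: 2.


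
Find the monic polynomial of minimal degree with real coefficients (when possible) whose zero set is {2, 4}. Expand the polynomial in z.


The polynomial is p(z) = ∏_{α ∈ S} (z − α), where S = {2, 4}.
Expanding the product yields: p(z) = z^2 -6·z + 8.
The resulting polynomial has degree 2 and real coefficients as required.

p(z) = z^2 -6·z + 8.


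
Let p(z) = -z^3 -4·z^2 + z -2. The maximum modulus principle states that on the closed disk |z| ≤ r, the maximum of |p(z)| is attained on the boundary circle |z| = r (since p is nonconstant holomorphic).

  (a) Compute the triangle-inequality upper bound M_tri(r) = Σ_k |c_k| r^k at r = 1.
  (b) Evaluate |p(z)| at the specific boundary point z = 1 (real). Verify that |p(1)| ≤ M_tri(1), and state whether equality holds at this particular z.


Coefficients: c_0 = -2, c_1 = 1, c_2 = -4, c_3 = -1. Radius r = 1.
Part (a). Triangle bound: M_tri(r) = Σ_k |c_k| r^k
  = |-2|·1^0 + |1|·1^1 + |-4|·1^2 + |-1|·1^3
  = 2 + 1 + 4 + 1 = 8.
This bounds M(r) := max_{|z|=r} |p(z)| from above; equality holds iff all terms c_k z^k can be made to align in phase at a single z on |z|=r.
Part (b). At z = 1 (real, on the circle |z| = r):
  p(1) = (-2)·1^0 + (1)·1^1 + (-4)·1^2 + (-1)·1^3 = -6.
  |p(1)| = 6.
Check: |p(1)| = 6 ≤ 8 = M_tri(1). ✓ Equality does not hold at z = 1 (the coefficients have mixed signs, so the terms do not all align in phase there).

M_tri(1) = 8; |p(1)| = 6; equality at z=1: no.


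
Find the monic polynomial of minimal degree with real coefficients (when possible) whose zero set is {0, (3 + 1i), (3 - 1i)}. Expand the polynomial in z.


The polynomial is p(z) = ∏_{α ∈ S} (z − α), where S = {0, (3 + 1i), (3 - 1i)}.
Expanding the product yields: p(z) = z^3 -6·z^2 + 10·z.
Note conjugate pairs combine to real quadratics: (z − (3+1i))(z − (3−1i)) = z² − 6z + 10.
The resulting polynomial has degree 3 and real coefficients as required.

p(z) = z^3 -6·z^2 + 10·z.


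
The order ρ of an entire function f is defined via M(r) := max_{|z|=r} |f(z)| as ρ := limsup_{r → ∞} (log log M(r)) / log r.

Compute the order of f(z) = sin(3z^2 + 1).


Write sin(w) = (e^{iw} ± e^{−iw})/(2 or 2i), so |sin(w)| ≤ e^{|w|}. With w = 3z^2 + 1, |w| ≤ 3r^2 + 1 on |z|=r, giving M(r) ≤ e^{3r^2 + 1} and ρ ≤ 2. For the lower bound, choose z on |z|=r with 3z^2 purely imaginary of modulus 3r^2; then |sin(3z^2 + 1)| grows like e^{3r^2}/2, so ρ ≥ 2. Hence ρ = 2.
Therefore ρ = 2.

Order ρ = 2.


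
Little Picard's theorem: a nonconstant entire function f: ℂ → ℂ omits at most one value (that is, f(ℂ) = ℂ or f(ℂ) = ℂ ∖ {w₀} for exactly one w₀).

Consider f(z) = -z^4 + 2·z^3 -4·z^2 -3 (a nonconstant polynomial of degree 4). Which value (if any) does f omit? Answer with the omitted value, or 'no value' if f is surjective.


Little Picard bounds the complement of f(ℂ) to at most one point.
For every w ∈ ℂ, the equation p(z) − w = 0 is a nonconstant polynomial in z and hence has at least one root by the fundamental theorem of algebra. So p is surjective onto ℂ, omitting no value.

Omitted value: no value.


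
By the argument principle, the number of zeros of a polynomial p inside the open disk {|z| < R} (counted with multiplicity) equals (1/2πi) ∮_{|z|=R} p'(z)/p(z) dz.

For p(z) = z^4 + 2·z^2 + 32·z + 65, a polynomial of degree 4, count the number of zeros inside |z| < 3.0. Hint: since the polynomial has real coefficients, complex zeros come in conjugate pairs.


The zeros of p are: (2 + 3i), (2 - 3i), (-2 + 1i), (-2 - 1i).
Their magnitudes are: 3.606, 3.606, 2.236, 2.236.
Zeros with |z| < R = 3.0: (-2 + 1i), (-2 - 1i).
Count = 2.
By the argument principle, (1/2πi) ∮_{|z|=R} p'(z)/p(z) dz equals exactly this count.

Number of zeros inside |z| < 3.0: 2.


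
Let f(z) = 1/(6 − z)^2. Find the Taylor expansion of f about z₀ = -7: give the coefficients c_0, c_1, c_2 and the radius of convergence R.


Let w = z − z₀, so z = z₀ + w.
Then 6 − z = 6 − (z₀ + w) = (6 − z₀) − w = 13 − w.
f(z) = 1/(13 − w)^2 = (1/(13)^2) · (1 − w/(13))^{−2}.
By the binomial series (1−u)^{−2} = Σ_{n≥0} C(n+1, 1) u^n for |u|<1, with u = w/(13):
  c_n = C(n+1, 1) / (13)^(n+2).
  c_0 = 1/(13)^2 = 1/169.
  c_1 = 2/(13)^3 = 2/2197.
  c_2 = 3/(13)^4 = 3/28561.
The series is valid for |w/d| < 1, i.e. |z − z₀| < |d|.
Radius of convergence: R = |6 − z₀| = |13| = 13 (distance from z₀ to the singularity z = 6).

c_0 = 1/169, c_1 = 2/2197, c_2 = 3/28561; R = 13.


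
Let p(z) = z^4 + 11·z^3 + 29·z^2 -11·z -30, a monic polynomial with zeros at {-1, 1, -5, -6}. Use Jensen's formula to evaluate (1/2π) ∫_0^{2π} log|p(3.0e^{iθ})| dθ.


Zeros: -6, -5, -1, 1; r = 3.0.
Inside |z| < r: -1, 1. Outside (|z| ≥ r): -6, -5.
p(0) = -30, so log|p(0)| = log(30) = 3.4012.
Apply Jensen: I(r) = log|p(0)| + Σ_k log(r/|z_k|), summed over zeros inside |z| < r.
  log(r/|z_k|) for z_k = -1: log(3.0/1) = 1.0986
  log(r/|z_k|) for z_k = 1: log(3.0/1) = 1.0986
  Outside zeros (-6, -5) contribute nothing to the Jensen sum.
Sum over inside zeros: 2.1972.
I(r) = log|p(0)| + (inside sum) = 3.4012 + 2.1972 = 5.5984.
Note: since some zeros are outside |z| ≤ r, the simplified n·log(r) form does NOT apply — only the inside zeros contribute.

I(r) ≈ 5.5984.


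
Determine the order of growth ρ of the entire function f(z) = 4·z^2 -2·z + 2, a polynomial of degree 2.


|f(z)| ≤ Σ|c_k|·r^k = O(r^2) as r → ∞. Polynomial growth is O(e^{r^ε}) for every ε > 0 (since r^2/e^{r^ε} → 0), so ρ ≤ ε for all ε > 0, i.e. ρ = 0. Every nonconstant polynomial has order 0.
Therefore ρ = 0.

Order ρ = 0.


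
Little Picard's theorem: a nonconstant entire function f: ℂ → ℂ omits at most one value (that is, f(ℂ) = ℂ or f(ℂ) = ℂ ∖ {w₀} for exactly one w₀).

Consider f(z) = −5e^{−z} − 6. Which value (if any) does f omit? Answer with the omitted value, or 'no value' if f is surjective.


Little Picard bounds the complement of f(ℂ) to at most one point.
e^{−z} is never zero on ℂ, so -5·e^{−z} takes every value in ℂ ∖ {0}. Adding -6 shifts the range to ℂ ∖ {-6}. Thus f omits exactly the value -6.

Omitted value: -6.


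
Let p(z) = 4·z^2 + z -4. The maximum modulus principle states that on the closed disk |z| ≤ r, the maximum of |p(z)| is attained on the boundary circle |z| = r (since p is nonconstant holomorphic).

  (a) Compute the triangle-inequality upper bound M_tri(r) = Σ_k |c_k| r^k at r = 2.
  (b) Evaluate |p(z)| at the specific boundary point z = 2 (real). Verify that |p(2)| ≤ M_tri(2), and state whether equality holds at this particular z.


Coefficients: c_0 = -4, c_1 = 1, c_2 = 4. Radius r = 2.
Part (a). Triangle bound: M_tri(r) = Σ_k |c_k| r^k
  = |-4|·2^0 + |1|·2^1 + |4|·2^2
  = 4 + 2 + 16 = 22.
This bounds M(r) := max_{|z|=r} |p(z)| from above; equality holds iff all terms c_k z^k can be made to align in phase at a single z on |z|=r.
Part (b). At z = 2 (real, on the circle |z| = r):
  p(2) = (-4)·2^0 + (1)·2^1 + (4)·2^2 = 14.
  |p(2)| = 14.
Check: |p(2)| = 14 ≤ 22 = M_tri(2). ✓ Equality does not hold at z = 2 (the coefficients have mixed signs, so the terms do not all align in phase there).

M_tri(2) = 22; |p(2)| = 14; equality at z=2: no.


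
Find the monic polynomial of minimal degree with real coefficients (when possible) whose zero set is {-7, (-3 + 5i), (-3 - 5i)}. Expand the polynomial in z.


The polynomial is p(z) = ∏_{α ∈ S} (z − α), where S = {-7, (-3 + 5i), (-3 - 5i)}.
Expanding the product yields: p(z) = z^3 + 13·z^2 + 76·z + 238.
Note conjugate pairs combine to real quadratics: (z − (-3+5i))(z − (-3−5i)) = z² + 6z + 34.
The resulting polynomial has degree 3 and real coefficients as required.

p(z) = z^3 + 13·z^2 + 76·z + 238.


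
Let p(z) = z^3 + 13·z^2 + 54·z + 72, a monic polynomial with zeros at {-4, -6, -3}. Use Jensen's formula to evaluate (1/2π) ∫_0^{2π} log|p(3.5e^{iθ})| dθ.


Zeros: -6, -4, -3; r = 3.5.
Inside |z| < r: -3. Outside (|z| ≥ r): -6, -4.
p(0) = 72, so log|p(0)| = log(72) = 4.2767.
Apply Jensen: I(r) = log|p(0)| + Σ_k log(r/|z_k|), summed over zeros inside |z| < r.
  log(r/|z_k|) for z_k = -3: log(3.5/3) = 0.1542
  Outside zeros (-6, -4) contribute nothing to the Jensen sum.
Sum over inside zeros: 0.1542.
I(r) = log|p(0)| + (inside sum) = 4.2767 + 0.1542 = 4.4308.
Note: since some zeros are outside |z| ≤ r, the simplified n·log(r) form does NOT apply — only the inside zeros contribute.

I(r) ≈ 4.4308.


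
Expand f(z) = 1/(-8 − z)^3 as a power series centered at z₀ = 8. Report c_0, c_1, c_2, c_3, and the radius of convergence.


Let w = z − z₀, so z = z₀ + w.
Then -8 − z = -8 − (z₀ + w) = (-8 − z₀) − w = -16 − w.
f(z) = 1/(-16 − w)^3 = (1/(-16)^3) · (1 − w/(-16))^{−3}.
By the binomial series (1−u)^{−3} = Σ_{n≥0} C(n+2, 2) u^n for |u|<1, with u = w/(-16):
  c_n = C(n+2, 2) / (-16)^(n+3).
  c_0 = 1/(-16)^3 = -1/4096.
  c_1 = 3/(-16)^4 = 3/65536.
  c_2 = 6/(-16)^5 = -3/524288.
  c_3 = 10/(-16)^6 = 5/8388608.
The series is valid for |w/d| < 1, i.e. |z − z₀| < |d|.
Radius of convergence: R = |-8 − z₀| = |-16| = 16 (distance from z₀ to the singularity z = -8).

c_0 = -1/4096, c_1 = 3/65536, c_2 = -3/524288, c_3 = 5/8388608; R = 16.


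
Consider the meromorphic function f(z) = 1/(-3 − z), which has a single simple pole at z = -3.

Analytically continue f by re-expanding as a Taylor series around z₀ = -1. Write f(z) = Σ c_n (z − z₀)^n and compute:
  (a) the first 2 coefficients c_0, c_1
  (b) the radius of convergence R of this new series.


Let w = z − z₀, so z = z₀ + w.
Then -3 − z = -3 − (z₀ + w) = (-3 − z₀) − w = -2 − w.
f(z) = 1/(-2 − w) = (1/(-2)) · 1/(1 − w/(-2)) = Σ_{n≥0} w^n / (-2)^(n+1).
So c_n = 1/(-2)^(n+1):
  c_0 = 1/(-2)^1 = -1/2.
  c_1 = 1/(-2)^2 = 1/4.
The series is valid for |w/d| < 1, i.e. |z − z₀| < |d|.
Radius of convergence: R = |-3 − z₀| = |-2| = 2 (distance from z₀ to the singularity z = -3).

c_0 = -1/2, c_1 = 1/4; R = 2.


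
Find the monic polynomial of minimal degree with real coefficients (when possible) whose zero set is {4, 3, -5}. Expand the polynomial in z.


The polynomial is p(z) = ∏_{α ∈ S} (z − α), where S = {4, 3, -5}.
Expanding the product yields: p(z) = z^3 -2·z^2 -23·z + 60.
The resulting polynomial has degree 3 and real coefficients as required.

p(z) = z^3 -2·z^2 -23·z + 60.


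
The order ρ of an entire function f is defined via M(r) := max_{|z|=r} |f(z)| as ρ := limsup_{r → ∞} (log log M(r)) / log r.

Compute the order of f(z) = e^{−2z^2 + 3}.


|e^{−2z^2 + 3}| = e^{Re(-2·z^2) + 3} ≤ e^{2|z|^2 + 3} = e^{2r^2 + 3} on |z| = r, so ρ ≤ 2. Choosing z on |z|=r so that -2·z^2 is real positive (always possible by picking arg z appropriately) gives |f(z)| = e^{2r^2 + 3}, matching the bound. The additive constant 3 does not affect log log M(r) ~ 2·log r. Hence ρ = 2.
Therefore ρ = 2.

Order ρ = 2.


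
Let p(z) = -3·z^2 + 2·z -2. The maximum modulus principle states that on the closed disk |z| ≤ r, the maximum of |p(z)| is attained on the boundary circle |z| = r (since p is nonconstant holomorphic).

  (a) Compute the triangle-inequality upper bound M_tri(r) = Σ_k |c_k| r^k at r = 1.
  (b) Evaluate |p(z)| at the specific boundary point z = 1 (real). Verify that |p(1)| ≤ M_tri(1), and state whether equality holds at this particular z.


Coefficients: c_0 = -2, c_1 = 2, c_2 = -3. Radius r = 1.
Part (a). Triangle bound: M_tri(r) = Σ_k |c_k| r^k
  = |-2|·1^0 + |2|·1^1 + |-3|·1^2
  = 2 + 2 + 3 = 7.
This bounds M(r) := max_{|z|=r} |p(z)| from above; equality holds iff all terms c_k z^k can be made to align in phase at a single z on |z|=r.
Part (b). At z = 1 (real, on the circle |z| = r):
  p(1) = (-2)·1^0 + (2)·1^1 + (-3)·1^2 = -3.
  |p(1)| = 3.
Check: |p(1)| = 3 ≤ 7 = M_tri(1). ✓ Equality does not hold at z = 1 (the coefficients have mixed signs, so the terms do not all align in phase there).

M_tri(1) = 7; |p(1)| = 3; equality at z=1: no.


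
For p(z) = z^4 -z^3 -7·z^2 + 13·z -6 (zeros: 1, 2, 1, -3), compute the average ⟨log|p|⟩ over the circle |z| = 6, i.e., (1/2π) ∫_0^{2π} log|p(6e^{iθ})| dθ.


Zeros: -3, 1, 1, 2; r = 6.
Inside |z| < r: -3, 1, 1, 2. Outside (|z| ≥ r): ∅.
p(0) = -6, so log|p(0)| = log(6) = 1.7918.
Apply Jensen: I(r) = log|p(0)| + Σ_k log(r/|z_k|), summed over zeros inside |z| < r.
  log(r/|z_k|) for z_k = 1: log(6/1) = 1.7918
  log(r/|z_k|) for z_k = 2: log(6/2) = 1.0986
  log(r/|z_k|) for z_k = 1: log(6/1) = 1.7918
  log(r/|z_k|) for z_k = -3: log(6/3) = 0.6931
Sum over inside zeros: 5.3753.
I(r) = log|p(0)| + (inside sum) = 1.7918 + 5.3753 = 7.1670.
Closed form (all zeros inside, monic): I(r) = n·log(r) = 4·log(6) = 7.1670. ✓

I(r) ≈ 7.1670.


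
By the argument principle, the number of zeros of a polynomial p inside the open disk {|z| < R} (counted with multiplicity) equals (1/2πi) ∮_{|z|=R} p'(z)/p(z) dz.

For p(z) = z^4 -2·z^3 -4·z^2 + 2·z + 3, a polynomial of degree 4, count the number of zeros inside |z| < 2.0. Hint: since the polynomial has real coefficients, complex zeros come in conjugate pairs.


The zeros of p are: 3, -1, -1, 1.
Their magnitudes are: 3, 1, 1, 1.
Zeros with |z| < R = 2.0: -1, -1, 1.
Count = 3.
By the argument principle, (1/2πi) ∮_{|z|=R} p'(z)/p(z) dz equals exactly this count.

Number of zeros inside |z| < 2.0: 3.


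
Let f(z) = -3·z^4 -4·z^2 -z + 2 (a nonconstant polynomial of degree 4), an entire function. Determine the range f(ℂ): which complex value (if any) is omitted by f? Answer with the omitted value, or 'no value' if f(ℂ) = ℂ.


Little Picard bounds the complement of f(ℂ) to at most one point.
For every w ∈ ℂ, the equation p(z) − w = 0 is a nonconstant polynomial in z and hence has at least one root by the fundamental theorem of algebra. So p is surjective onto ℂ, omitting no value.

Omitted value: no value.


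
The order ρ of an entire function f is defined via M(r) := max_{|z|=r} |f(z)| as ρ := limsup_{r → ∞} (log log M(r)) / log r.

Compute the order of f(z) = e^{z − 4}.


|e^{z − 4}| = e^{Re(1·z) + -4} ≤ e^{1|z|^1 + -4} = e^{1r^1 + -4} on |z| = r, so ρ ≤ 1. Choosing z on |z|=r so that 1·z is real positive (always possible by picking arg z appropriately) gives |f(z)| = e^{1r^1 + -4}, matching the bound. The additive constant -4 does not affect log log M(r) ~ 1·log r. Hence ρ = 1.
Therefore ρ = 1.

Order ρ = 1.


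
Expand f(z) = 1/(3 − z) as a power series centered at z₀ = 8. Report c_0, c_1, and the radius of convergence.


Let w = z − z₀, so z = z₀ + w.
Then 3 − z = 3 − (z₀ + w) = (3 − z₀) − w = -5 − w.
f(z) = 1/(-5 − w) = (1/(-5)) · 1/(1 − w/(-5)) = Σ_{n≥0} w^n / (-5)^(n+1).
So c_n = 1/(-5)^(n+1):
  c_0 = 1/(-5)^1 = -1/5.
  c_1 = 1/(-5)^2 = 1/25.
The series is valid for |w/d| < 1, i.e. |z − z₀| < |d|.
Radius of convergence: R = |3 − z₀| = |-5| = 5 (distance from z₀ to the singularity z = 3).

c_0 = -1/5, c_1 = 1/25; R = 5.


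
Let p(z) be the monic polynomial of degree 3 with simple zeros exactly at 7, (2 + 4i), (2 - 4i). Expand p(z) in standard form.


The polynomial is p(z) = ∏_{α ∈ S} (z − α), where S = {7, (2 + 4i), (2 - 4i)}.
Expanding the product yields: p(z) = z^3 -11·z^2 + 48·z -140.
Note conjugate pairs combine to real quadratics: (z − (2+4i))(z − (2−4i)) = z² − 4z + 20.
The resulting polynomial has degree 3 and real coefficients as required.

p(z) = z^3 -11·z^2 + 48·z -140.


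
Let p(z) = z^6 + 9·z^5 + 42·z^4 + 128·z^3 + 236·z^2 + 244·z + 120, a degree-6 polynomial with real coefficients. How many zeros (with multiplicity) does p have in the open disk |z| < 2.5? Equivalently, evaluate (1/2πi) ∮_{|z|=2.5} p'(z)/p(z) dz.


The zeros of p are: (-1 + 3i), (-1 - 3i), (-1 + 1i), (-1 - 1i), -2, -3.
Their magnitudes are: 3.162, 3.162, 1.414, 1.414, 2, 3.
Zeros with |z| < R = 2.5: (-1 + 1i), (-1 - 1i), -2.
Count = 3.
By the argument principle, (1/2πi) ∮_{|z|=R} p'(z)/p(z) dz equals exactly this count.

Number of zeros inside |z| < 2.5: 3.


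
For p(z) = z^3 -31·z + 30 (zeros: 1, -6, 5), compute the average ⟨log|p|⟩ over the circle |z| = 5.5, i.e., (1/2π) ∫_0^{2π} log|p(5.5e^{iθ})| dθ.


Zeros: -6, 1, 5; r = 5.5.
Inside |z| < r: 1, 5. Outside (|z| ≥ r): -6.
p(0) = 30, so log|p(0)| = log(30) = 3.4012.
Apply Jensen: I(r) = log|p(0)| + Σ_k log(r/|z_k|), summed over zeros inside |z| < r.
  log(r/|z_k|) for z_k = 1: log(5.5/1) = 1.7047
  log(r/|z_k|) for z_k = 5: log(5.5/5) = 0.0953
  Outside zeros (-6) contribute nothing to the Jensen sum.
Sum over inside zeros: 1.8001.
I(r) = log|p(0)| + (inside sum) = 3.4012 + 1.8001 = 5.2013.
Note: since some zeros are outside |z| ≤ r, the simplified n·log(r) form does NOT apply — only the inside zeros contribute.

I(r) ≈ 5.2013.


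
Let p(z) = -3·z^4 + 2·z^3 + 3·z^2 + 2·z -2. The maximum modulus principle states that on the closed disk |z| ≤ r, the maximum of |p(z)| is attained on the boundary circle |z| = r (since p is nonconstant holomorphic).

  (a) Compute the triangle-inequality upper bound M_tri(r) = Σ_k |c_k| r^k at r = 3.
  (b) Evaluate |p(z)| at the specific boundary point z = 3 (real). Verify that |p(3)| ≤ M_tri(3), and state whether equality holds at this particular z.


Coefficients: c_0 = -2, c_1 = 2, c_2 = 3, c_3 = 2, c_4 = -3. Radius r = 3.
Part (a). Triangle bound: M_tri(r) = Σ_k |c_k| r^k
  = |-2|·3^0 + |2|·3^1 + |3|·3^2 + |2|·3^3 + |-3|·3^4
  = 2 + 6 + 27 + 54 + 243 = 332.
This bounds M(r) := max_{|z|=r} |p(z)| from above; equality holds iff all terms c_k z^k can be made to align in phase at a single z on |z|=r.
Part (b). At z = 3 (real, on the circle |z| = r):
  p(3) = (-2)·3^0 + (2)·3^1 + (3)·3^2 + (2)·3^3 + (-3)·3^4 = -158.
  |p(3)| = 158.
Check: |p(3)| = 158 ≤ 332 = M_tri(3). ✓ Equality does not hold at z = 3 (the coefficients have mixed signs, so the terms do not all align in phase there).

M_tri(3) = 332; |p(3)| = 158; equality at z=3: no.


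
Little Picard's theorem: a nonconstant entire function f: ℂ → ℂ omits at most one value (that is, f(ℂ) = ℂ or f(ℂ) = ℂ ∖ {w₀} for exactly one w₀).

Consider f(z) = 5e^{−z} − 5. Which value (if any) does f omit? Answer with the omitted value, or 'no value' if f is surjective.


Little Picard bounds the complement of f(ℂ) to at most one point.
e^{−z} is never zero on ℂ, so 5·e^{−z} takes every value in ℂ ∖ {0}. Adding -5 shifts the range to ℂ ∖ {-5}. Thus f omits exactly the value -5.

Omitted value: -5.


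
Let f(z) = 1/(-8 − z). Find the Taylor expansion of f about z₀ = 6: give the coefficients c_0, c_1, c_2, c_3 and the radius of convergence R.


Let w = z − z₀, so z = z₀ + w.
Then -8 − z = -8 − (z₀ + w) = (-8 − z₀) − w = -14 − w.
f(z) = 1/(-14 − w) = (1/(-14)) · 1/(1 − w/(-14)) = Σ_{n≥0} w^n / (-14)^(n+1).
So c_n = 1/(-14)^(n+1):
  c_0 = 1/(-14)^1 = -1/14.
  c_1 = 1/(-14)^2 = 1/196.
  c_2 = 1/(-14)^3 = -1/2744.
  c_3 = 1/(-14)^4 = 1/38416.
The series is valid for |w/d| < 1, i.e. |z − z₀| < |d|.
Radius of convergence: R = |-8 − z₀| = |-14| = 14 (distance from z₀ to the singularity z = -8).

c_0 = -1/14, c_1 = 1/196, c_2 = -1/2744, c_3 = 1/38416; R = 14.


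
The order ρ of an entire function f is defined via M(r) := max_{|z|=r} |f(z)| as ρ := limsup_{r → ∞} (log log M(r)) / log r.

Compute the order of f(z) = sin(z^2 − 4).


Write sin(w) = (e^{iw} ± e^{−iw})/(2 or 2i), so |sin(w)| ≤ e^{|w|}. With w = z^2 − 4, |w| ≤ 1r^2 + 4 on |z|=r, giving M(r) ≤ e^{1r^2 + 4} and ρ ≤ 2. For the lower bound, choose z on |z|=r with 1z^2 purely imaginary of modulus 1r^2; then |sin(z^2 − 4)| grows like e^{1r^2}/2, so ρ ≥ 2. Hence ρ = 2.
Therefore ρ = 2.

Order ρ = 2.


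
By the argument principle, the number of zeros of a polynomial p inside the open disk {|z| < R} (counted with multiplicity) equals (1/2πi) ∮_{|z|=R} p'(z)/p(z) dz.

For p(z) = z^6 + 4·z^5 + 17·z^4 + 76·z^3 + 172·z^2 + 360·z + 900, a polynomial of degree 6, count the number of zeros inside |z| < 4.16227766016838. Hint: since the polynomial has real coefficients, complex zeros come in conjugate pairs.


The zeros of p are: (0 + 3i), (0 - 3i), (1 + 3i), (1 - 3i), (-3 + 1i), (-3 - 1i).
Their magnitudes are: 3, 3, 3.162, 3.162, 3.162, 3.162.
Zeros with |z| < R = 4.16227766016838: (0 + 3i), (0 - 3i), (1 + 3i), (1 - 3i), (-3 + 1i), (-3 - 1i).
Count = 6.
By the argument principle, (1/2πi) ∮_{|z|=R} p'(z)/p(z) dz equals exactly this count.

Number of zeros inside |z| < 4.16227766016838: 6.


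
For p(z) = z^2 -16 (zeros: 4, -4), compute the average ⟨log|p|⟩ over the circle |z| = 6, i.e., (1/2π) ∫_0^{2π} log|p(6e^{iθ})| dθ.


Zeros: -4, 4; r = 6.
Inside |z| < r: -4, 4. Outside (|z| ≥ r): ∅.
p(0) = -16, so log|p(0)| = log(16) = 2.7726.
Apply Jensen: I(r) = log|p(0)| + Σ_k log(r/|z_k|), summed over zeros inside |z| < r.
  log(r/|z_k|) for z_k = 4: log(6/4) = 0.4055
  log(r/|z_k|) for z_k = -4: log(6/4) = 0.4055
Sum over inside zeros: 0.8109.
I(r) = log|p(0)| + (inside sum) = 2.7726 + 0.8109 = 3.5835.
Closed form (all zeros inside, monic): I(r) = n·log(r) = 2·log(6) = 3.5835. ✓

I(r) ≈ 3.5835.


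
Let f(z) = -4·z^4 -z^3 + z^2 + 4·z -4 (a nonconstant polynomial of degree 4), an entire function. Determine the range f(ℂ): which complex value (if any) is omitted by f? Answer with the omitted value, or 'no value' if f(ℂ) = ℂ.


Little Picard bounds the complement of f(ℂ) to at most one point.
For every w ∈ ℂ, the equation p(z) − w = 0 is a nonconstant polynomial in z and hence has at least one root by the fundamental theorem of algebra. So p is surjective onto ℂ, omitting no value.

Omitted value: no value.


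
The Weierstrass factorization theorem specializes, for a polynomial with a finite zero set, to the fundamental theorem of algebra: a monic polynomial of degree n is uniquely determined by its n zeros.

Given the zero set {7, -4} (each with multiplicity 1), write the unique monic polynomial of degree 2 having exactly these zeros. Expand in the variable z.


The polynomial is p(z) = ∏_{α ∈ S} (z − α), where S = {7, -4}.
Expanding the product yields: p(z) = z^2 -3·z -28.
The resulting polynomial has degree 2 and real coefficients as required.

p(z) = z^2 -3·z -28.


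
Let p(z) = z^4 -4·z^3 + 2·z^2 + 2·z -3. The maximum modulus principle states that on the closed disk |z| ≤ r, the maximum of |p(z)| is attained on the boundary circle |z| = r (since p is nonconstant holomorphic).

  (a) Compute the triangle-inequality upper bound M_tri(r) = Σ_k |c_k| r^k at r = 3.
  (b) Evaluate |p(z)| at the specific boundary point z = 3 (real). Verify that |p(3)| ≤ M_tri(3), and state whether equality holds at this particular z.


Coefficients: c_0 = -3, c_1 = 2, c_2 = 2, c_3 = -4, c_4 = 1. Radius r = 3.
Part (a). Triangle bound: M_tri(r) = Σ_k |c_k| r^k
  = |-3|·3^0 + |2|·3^1 + |2|·3^2 + |-4|·3^3 + |1|·3^4
  = 3 + 6 + 18 + 108 + 81 = 216.
This bounds M(r) := max_{|z|=r} |p(z)| from above; equality holds iff all terms c_k z^k can be made to align in phase at a single z on |z|=r.
Part (b). At z = 3 (real, on the circle |z| = r):
  p(3) = (-3)·3^0 + (2)·3^1 + (2)·3^2 + (-4)·3^3 + (1)·3^4 = -6.
  |p(3)| = 6.
Check: |p(3)| = 6 ≤ 216 = M_tri(3). ✓ Equality does not hold at z = 3 (the coefficients have mixed signs, so the terms do not all align in phase there).

M_tri(3) = 216; |p(3)| = 6; equality at z=3: no.


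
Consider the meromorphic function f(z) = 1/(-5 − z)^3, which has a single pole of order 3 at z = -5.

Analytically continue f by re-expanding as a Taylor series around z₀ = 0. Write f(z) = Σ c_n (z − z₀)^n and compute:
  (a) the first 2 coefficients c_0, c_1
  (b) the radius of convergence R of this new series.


Let w = z − z₀, so z = z₀ + w.
Then -5 − z = -5 − (z₀ + w) = (-5 − z₀) − w = -5 − w.
f(z) = 1/(-5 − w)^3 = (1/(-5)^3) · (1 − w/(-5))^{−3}.
By the binomial series (1−u)^{−3} = Σ_{n≥0} C(n+2, 2) u^n for |u|<1, with u = w/(-5):
  c_n = C(n+2, 2) / (-5)^(n+3).
  c_0 = 1/(-5)^3 = -1/125.
  c_1 = 3/(-5)^4 = 3/625.
The series is valid for |w/d| < 1, i.e. |z − z₀| < |d|.
Radius of convergence: R = |-5 − z₀| = |-5| = 5 (distance from z₀ to the singularity z = -5).

c_0 = -1/125, c_1 = 3/625; R = 5.


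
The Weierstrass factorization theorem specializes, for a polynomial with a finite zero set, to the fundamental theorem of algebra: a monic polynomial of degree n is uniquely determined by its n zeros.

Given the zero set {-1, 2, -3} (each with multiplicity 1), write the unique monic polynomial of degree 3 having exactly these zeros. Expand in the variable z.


The polynomial is p(z) = ∏_{α ∈ S} (z − α), where S = {-1, 2, -3}.
Expanding the product yields: p(z) = z^3 + 2·z^2 -5·z -6.
The resulting polynomial has degree 3 and real coefficients as required.

p(z) = z^3 + 2·z^2 -5·z -6.


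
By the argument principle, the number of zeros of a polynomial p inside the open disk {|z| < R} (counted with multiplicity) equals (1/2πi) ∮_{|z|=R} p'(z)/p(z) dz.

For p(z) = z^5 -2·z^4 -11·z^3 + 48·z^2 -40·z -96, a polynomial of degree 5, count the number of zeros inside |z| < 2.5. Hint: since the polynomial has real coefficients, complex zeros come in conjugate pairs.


The zeros of p are: -1, -4, (2 + 2i), (2 - 2i), 3.
Their magnitudes are: 1, 4, 2.828, 2.828, 3.
Zeros with |z| < R = 2.5: -1.
Count = 1.
By the argument principle, (1/2πi) ∮_{|z|=R} p'(z)/p(z) dz equals exactly this count.

Number of zeros inside |z| < 2.5: 1.


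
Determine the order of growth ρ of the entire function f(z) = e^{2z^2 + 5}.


|e^{2z^2 + 5}| = e^{Re(2·z^2) + 5} ≤ e^{2|z|^2 + 5} = e^{2r^2 + 5} on |z| = r, so ρ ≤ 2. Choosing z on |z|=r so that 2·z^2 is real positive (always possible by picking arg z appropriately) gives |f(z)| = e^{2r^2 + 5}, matching the bound. The additive constant 5 does not affect log log M(r) ~ 2·log r. Hence ρ = 2.
Therefore ρ = 2.

Order ρ = 2.


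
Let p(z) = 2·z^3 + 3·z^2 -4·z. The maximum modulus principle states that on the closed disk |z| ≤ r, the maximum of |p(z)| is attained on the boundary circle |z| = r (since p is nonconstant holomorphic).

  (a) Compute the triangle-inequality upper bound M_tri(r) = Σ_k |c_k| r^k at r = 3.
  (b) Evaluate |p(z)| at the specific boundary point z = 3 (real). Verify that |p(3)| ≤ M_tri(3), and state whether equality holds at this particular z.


Coefficients: c_0 = 0, c_1 = -4, c_2 = 3, c_3 = 2. Radius r = 3.
Part (a). Triangle bound: M_tri(r) = Σ_k |c_k| r^k
  = |0|·3^0 + |-4|·3^1 + |3|·3^2 + |2|·3^3
  = 0 + 12 + 27 + 54 = 93.
This bounds M(r) := max_{|z|=r} |p(z)| from above; equality holds iff all terms c_k z^k can be made to align in phase at a single z on |z|=r.
Part (b). At z = 3 (real, on the circle |z| = r):
  p(3) = (0)·3^0 + (-4)·3^1 + (3)·3^2 + (2)·3^3 = 69.
  |p(3)| = 69.
Check: |p(3)| = 69 ≤ 93 = M_tri(3). ✓ Equality does not hold at z = 3 (the coefficients have mixed signs, so the terms do not all align in phase there).

M_tri(3) = 93; |p(3)| = 69; equality at z=3: no.


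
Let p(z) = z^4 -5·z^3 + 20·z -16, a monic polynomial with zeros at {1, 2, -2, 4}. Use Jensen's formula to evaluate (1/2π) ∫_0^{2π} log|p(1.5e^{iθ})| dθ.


Zeros: -2, 1, 2, 4; r = 1.5.
Inside |z| < r: 1. Outside (|z| ≥ r): -2, 2, 4.
p(0) = -16, so log|p(0)| = log(16) = 2.7726.
Apply Jensen: I(r) = log|p(0)| + Σ_k log(r/|z_k|), summed over zeros inside |z| < r.
  log(r/|z_k|) for z_k = 1: log(1.5/1) = 0.4055
  Outside zeros (-2, 2, 4) contribute nothing to the Jensen sum.
Sum over inside zeros: 0.4055.
I(r) = log|p(0)| + (inside sum) = 2.7726 + 0.4055 = 3.1781.
Note: since some zeros are outside |z| ≤ r, the simplified n·log(r) form does NOT apply — only the inside zeros contribute.

I(r) ≈ 3.1781.


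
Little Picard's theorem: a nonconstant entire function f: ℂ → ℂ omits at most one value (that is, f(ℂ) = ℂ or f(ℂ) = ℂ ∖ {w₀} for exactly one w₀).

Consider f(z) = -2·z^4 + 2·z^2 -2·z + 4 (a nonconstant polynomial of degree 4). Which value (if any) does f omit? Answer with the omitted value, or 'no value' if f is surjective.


Little Picard bounds the complement of f(ℂ) to at most one point.
For every w ∈ ℂ, the equation p(z) − w = 0 is a nonconstant polynomial in z and hence has at least one root by the fundamental theorem of algebra. So p is surjective onto ℂ, omitting no value.

Omitted value: no value.


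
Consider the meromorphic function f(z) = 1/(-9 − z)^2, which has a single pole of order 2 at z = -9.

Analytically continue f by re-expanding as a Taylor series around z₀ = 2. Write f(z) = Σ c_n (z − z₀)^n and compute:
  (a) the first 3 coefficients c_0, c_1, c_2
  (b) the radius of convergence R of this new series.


Let w = z − z₀, so z = z₀ + w.
Then -9 − z = -9 − (z₀ + w) = (-9 − z₀) − w = -11 − w.
f(z) = 1/(-11 − w)^2 = (1/(-11)^2) · (1 − w/(-11))^{−2}.
By the binomial series (1−u)^{−2} = Σ_{n≥0} C(n+1, 1) u^n for |u|<1, with u = w/(-11):
  c_n = C(n+1, 1) / (-11)^(n+2).
  c_0 = 1/(-11)^2 = 1/121.
  c_1 = 2/(-11)^3 = -2/1331.
  c_2 = 3/(-11)^4 = 3/14641.
The series is valid for |w/d| < 1, i.e. |z − z₀| < |d|.
Radius of convergence: R = |-9 − z₀| = |-11| = 11 (distance from z₀ to the singularity z = -9).

c_0 = 1/121, c_1 = -2/1331, c_2 = 3/14641; R = 11.


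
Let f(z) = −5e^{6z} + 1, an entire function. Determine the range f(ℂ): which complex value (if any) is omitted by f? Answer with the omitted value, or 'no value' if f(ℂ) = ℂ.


Little Picard bounds the complement of f(ℂ) to at most one point.
e^{6z} is never zero on ℂ, so -5·e^{6z} takes every value in ℂ ∖ {0}. Adding 1 shifts the range to ℂ ∖ {1}. Thus f omits exactly the value 1.

Omitted value: 1.


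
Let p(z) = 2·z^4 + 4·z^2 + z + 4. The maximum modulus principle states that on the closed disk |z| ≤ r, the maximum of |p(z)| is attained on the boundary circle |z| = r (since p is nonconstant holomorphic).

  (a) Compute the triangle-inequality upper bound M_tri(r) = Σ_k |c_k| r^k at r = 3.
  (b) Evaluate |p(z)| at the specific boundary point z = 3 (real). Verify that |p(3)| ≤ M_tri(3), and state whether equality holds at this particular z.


Coefficients: c_0 = 4, c_1 = 1, c_2 = 4, c_3 = 0, c_4 = 2. Radius r = 3.
Part (a). Triangle bound: M_tri(r) = Σ_k |c_k| r^k
  = |4|·3^0 + |1|·3^1 + |4|·3^2 + |0|·3^3 + |2|·3^4
  = 4 + 3 + 36 + 0 + 162 = 205.
This bounds M(r) := max_{|z|=r} |p(z)| from above; equality holds iff all terms c_k z^k can be made to align in phase at a single z on |z|=r.
Part (b). At z = 3 (real, on the circle |z| = r):
  p(3) = (4)·3^0 + (1)·3^1 + (4)·3^2 + (0)·3^3 + (2)·3^4 = 205.
  |p(3)| = 205.
Since all nonzero coefficients share the same sign, |p(3)| = 205 = M_tri(3); the triangle bound is attained at z = 3, so in fact M(r) = 205.

M_tri(3) = 205; |p(3)| = 205; equality at z=3: yes.
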